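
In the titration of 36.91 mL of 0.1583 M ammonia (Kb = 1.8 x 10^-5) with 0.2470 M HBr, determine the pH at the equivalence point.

5.14

n(NH3) = 0.1583 x 0.03691 = 0.005843 mol; V(HBr) at equivalence = 0.005843/0.2470 = 0.02366 L.
At equivalence the base is fully converted to NH4+; total volume = 0.06057 L, so [NH4+] = 0.005843/0.06057 = 0.09647 M.
Ka(NH4+) = Kw/Kb = 1.0e-14 / 1.8 x 10^-5 = 5.56e-10.
[H^+] = sqrt(Ka x [NH4+]) = sqrt(5.56e-10 x 0.09647) = 7.32e-6 M.
pH = -log(7.32e-6) = 5.14.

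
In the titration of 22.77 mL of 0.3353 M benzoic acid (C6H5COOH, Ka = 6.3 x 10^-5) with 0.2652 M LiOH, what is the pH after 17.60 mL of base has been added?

4.40

Initial n(C6H5COOH) = 0.3353 x 0.02277 = 0.007635 mol.
n(LiOH) added = 0.2652 x 0.01760 = 0.004668 mol, converting that many moles of C6H5COOH to C6H5COO-.
Remaining n(C6H5COOH) = 0.002967 mol; n(C6H5COO-) = 0.004668 mol.
By Henderson-Hasselbalch, pH = pKa + log([A^-]/[HA]) = 4.20 + log(0.004668/0.002967) = 4.20 + (+0.20) = 4.40.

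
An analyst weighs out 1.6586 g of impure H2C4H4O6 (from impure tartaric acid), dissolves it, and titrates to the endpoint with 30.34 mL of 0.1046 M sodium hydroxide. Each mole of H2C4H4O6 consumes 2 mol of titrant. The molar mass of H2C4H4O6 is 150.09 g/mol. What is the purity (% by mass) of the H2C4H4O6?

14.4%

n(NaOH) = 0.1046 x 0.03034 = 0.003174 mol.
n(H2C4H4O6) = 0.003174 / 2 = 0.001587 mol.
mass of H2C4H4O6 = 0.001587 x 150.09 = 0.2382 g.
% purity = 0.2382 / 1.6586 x 100 = 14.4%.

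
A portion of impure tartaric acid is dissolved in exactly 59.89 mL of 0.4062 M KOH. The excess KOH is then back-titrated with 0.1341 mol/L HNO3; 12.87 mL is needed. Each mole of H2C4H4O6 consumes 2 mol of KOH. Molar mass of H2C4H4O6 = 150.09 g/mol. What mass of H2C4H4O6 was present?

Total n(KOH) added = 0.4062 x 0.05989 = 0.02433 mol.
n(HNO3) used = 0.1341 x 0.01287 = 0.001726 mol, which equals the excess n(KOH).
So n(KOH) consumed by the sample = 0.02433 - 0.001726 = 0.02260 mol.
n(H2C4H4O6) = 0.02260 / 2 = 0.01130 mol.
mass = 0.01130 mol x 150.09 g/mol = 1.70 g.

1.70 g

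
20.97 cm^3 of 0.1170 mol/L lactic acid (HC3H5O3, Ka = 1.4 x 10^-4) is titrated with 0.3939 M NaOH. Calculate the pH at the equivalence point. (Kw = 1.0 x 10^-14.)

n(HC3H5O3) = 0.1170 x 0.02097 = 0.002453 mol; V(NaOH) at equivalence = 0.002453/0.3939 = 0.006229 L.
At equivalence all the acid is converted to C3H5O3-; total volume = 0.02097 + 0.006229 = 0.02720 L, so [C3H5O3-] = 0.002453/0.02720 = 0.09021 M.
Kb = Kw/Ka = 1.0e-14 / 1.4 x 10^-4 = 7.14e-11.
[OH^-] = sqrt(Kb x [C3H5O3-]) = sqrt(7.14e-11 x 0.09021) = 2.54e-6 M.
pOH = 5.60, so pH = 14.00 - 5.60 = 8.40.

8.40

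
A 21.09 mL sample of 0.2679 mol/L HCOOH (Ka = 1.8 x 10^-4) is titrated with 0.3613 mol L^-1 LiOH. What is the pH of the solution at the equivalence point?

8.47

n(HCOOH) = 0.2679 x 0.02109 = 0.005650 mol; V(LiOH) at equivalence = 0.005650/0.3613 = 0.01564 L.
At equivalence all the acid is converted to HCOO-; total volume = 0.02109 + 0.01564 = 0.03673 L, so [HCOO-] = 0.005650/0.03673 = 0.1538 M.
Kb = Kw/Ka = 1.0e-14 / 1.8 x 10^-4 = 5.56e-11.
[OH^-] = sqrt(Kb x [HCOO-]) = sqrt(5.56e-11 x 0.1538) = 2.92e-6 M.
pOH = 5.53, so pH = 14.00 - 5.53 = 8.47.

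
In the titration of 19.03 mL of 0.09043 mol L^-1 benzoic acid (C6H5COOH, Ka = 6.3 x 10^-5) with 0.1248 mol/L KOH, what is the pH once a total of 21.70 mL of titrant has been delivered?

12.38

n(acid) = 0.09043 x 0.01903 = 0.001721 mol; n(KOH) added = 0.1248 x 0.02170 = 0.002708 mol.
Base is in excess by 0.002708 - 0.001721 = 0.0009873 mol in a total volume of 0.04073 L.
[OH^-] = 0.0009873/0.04073 = 0.02424 M, so pOH = 1.62 and pH = 14.00 - 1.62 = 12.38.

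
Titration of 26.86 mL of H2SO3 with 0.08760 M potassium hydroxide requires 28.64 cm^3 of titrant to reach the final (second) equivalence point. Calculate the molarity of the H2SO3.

0.0467 M

n(KOH) = 0.08760 x 0.02864 = 0.002509 mol.
At the final (second) equivalence point, 2 mol OH^- react per mol H2SO3, so n(H2SO3) = 0.002509 / 2 = 0.001254 mol.
[H2SO3] = 0.001254 / 0.02686 L = 0.0467 M.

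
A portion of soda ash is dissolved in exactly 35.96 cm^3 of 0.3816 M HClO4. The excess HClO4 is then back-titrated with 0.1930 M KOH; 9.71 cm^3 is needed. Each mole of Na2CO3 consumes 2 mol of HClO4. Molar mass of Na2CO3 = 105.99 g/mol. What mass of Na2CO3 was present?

Total n(HClO4) added = 0.3816 x 0.03596 = 0.01372 mol.
n(KOH) used = 0.1930 x 0.009710 = 0.001874 mol, which equals the excess n(HClO4).
So n(HClO4) consumed by the sample = 0.01372 - 0.001874 = 0.01185 mol.
n(Na2CO3) = 0.01185 / 2 = 0.005924 mol.
mass = 0.005924 mol x 105.99 g/mol = 0.628 g.

0.628 g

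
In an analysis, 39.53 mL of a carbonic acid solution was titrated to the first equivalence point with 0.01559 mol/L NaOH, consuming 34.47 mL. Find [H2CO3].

n(NaOH) = 0.01559 x 0.03447 = 0.0005374 mol.
At the first equivalence point, 1 mol OH^- react per mol H2CO3, so n(H2CO3) = 0.0005374 / 1 = 0.0005374 mol.
[H2CO3] = 0.0005374 / 0.03953 L = 0.0136 M.

0.0136 M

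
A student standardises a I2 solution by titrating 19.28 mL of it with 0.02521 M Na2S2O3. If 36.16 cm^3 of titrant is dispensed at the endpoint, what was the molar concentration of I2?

0.0236 M

n(Na2S2O3) = 0.02521 x 0.03616 = 0.0009116 mol.
From the balanced equation, 2 mol Na2S2O3 reacts with 1 mol I2, so n(I2) = 0.0009116 x 1/2 = 0.0004558 mol.
[I2] = 0.0004558 / 0.01928 L = 0.0236 M.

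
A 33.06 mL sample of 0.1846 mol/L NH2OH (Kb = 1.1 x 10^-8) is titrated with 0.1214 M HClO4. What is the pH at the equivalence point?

n(NH2OH) = 0.1846 x 0.03306 = 0.006103 mol; V(HClO4) at equivalence = 0.006103/0.1214 = 0.05027 L.
At equivalence the base is fully converted to NH3OH+; total volume = 0.08333 L, so [NH3OH+] = 0.006103/0.08333 = 0.07324 M.
Ka(NH3OH+) = Kw/Kb = 1.0e-14 / 1.1 x 10^-8 = 9.09e-7.
[H^+] = sqrt(Ka x [NH3OH+]) = sqrt(9.09e-7 x 0.07324) = 0.000258 M.
pH = -log(0.000258) = 3.59.

3.59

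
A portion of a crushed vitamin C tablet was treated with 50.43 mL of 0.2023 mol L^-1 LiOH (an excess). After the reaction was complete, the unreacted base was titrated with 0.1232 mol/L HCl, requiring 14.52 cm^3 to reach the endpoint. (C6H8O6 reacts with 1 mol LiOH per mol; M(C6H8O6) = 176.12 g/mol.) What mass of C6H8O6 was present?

Total n(LiOH) added = 0.2023 x 0.05043 = 0.01020 mol.
n(HCl) used = 0.1232 x 0.01452 = 0.001789 mol, which equals the excess n(LiOH).
So n(LiOH) consumed by the sample = 0.01020 - 0.001789 = 0.008413 mol.
n(C6H8O6) = 0.008413 / 1 = 0.008413 mol.
mass = 0.008413 mol x 176.12 g/mol = 1.48 g.

1.48 g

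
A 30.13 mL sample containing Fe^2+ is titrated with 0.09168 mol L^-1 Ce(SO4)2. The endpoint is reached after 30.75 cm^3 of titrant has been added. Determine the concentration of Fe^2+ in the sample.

0.0936 M

n(Ce(SO4)2) = 0.09168 x 0.03075 = 0.002819 mol.
From the balanced equation, 1 mol Ce(SO4)2 reacts with 1 mol Fe^2+, so n(Fe^2+) = 0.002819 x 1/1 = 0.002819 mol.
[Fe^2+] = 0.002819 / 0.03013 L = 0.0936 M.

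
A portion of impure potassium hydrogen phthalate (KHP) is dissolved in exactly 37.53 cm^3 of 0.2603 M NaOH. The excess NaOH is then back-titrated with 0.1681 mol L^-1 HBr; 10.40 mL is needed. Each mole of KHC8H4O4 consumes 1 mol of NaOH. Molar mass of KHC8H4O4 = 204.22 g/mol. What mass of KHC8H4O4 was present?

Total n(NaOH) added = 0.2603 x 0.03753 = 0.009769 mol.
n(HBr) used = 0.1681 x 0.01040 = 0.001748 mol, which equals the excess n(NaOH).
So n(NaOH) consumed by the sample = 0.009769 - 0.001748 = 0.008021 mol.
n(KHC8H4O4) = 0.008021 / 1 = 0.008021 mol.
mass = 0.008021 mol x 204.22 g/mol = 1.64 g.

1.64 g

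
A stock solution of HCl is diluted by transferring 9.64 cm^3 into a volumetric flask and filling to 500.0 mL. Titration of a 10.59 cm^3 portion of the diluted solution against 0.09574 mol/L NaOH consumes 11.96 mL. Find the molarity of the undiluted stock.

5.61 M

n(NaOH) = 0.09574 x 0.01196 = 0.001145 mol.
n(HCl) in the aliquot = 0.001145 mol.
[diluted HCl] = 0.001145 / 0.01059 = 0.1081 M.
Dilution factor = 500.0/9.640 = 51.87, so [stock] = 0.1081 x 51.87 = 5.61 M.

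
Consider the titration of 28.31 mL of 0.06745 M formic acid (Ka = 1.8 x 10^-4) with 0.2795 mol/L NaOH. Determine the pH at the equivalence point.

8.24

n(HCOOH) = 0.06745 x 0.02831 = 0.001910 mol; V(NaOH) at equivalence = 0.001910/0.2795 = 0.006832 L.
At equivalence all the acid is converted to HCOO-; total volume = 0.02831 + 0.006832 = 0.03514 L, so [HCOO-] = 0.001910/0.03514 = 0.05434 M.
Kb = Kw/Ka = 1.0e-14 / 1.8 x 10^-4 = 5.56e-11.
[OH^-] = sqrt(Kb x [HCOO-]) = sqrt(5.56e-11 x 0.05434) = 1.74e-6 M.
pOH = 5.76, so pH = 14.00 - 5.76 = 8.24.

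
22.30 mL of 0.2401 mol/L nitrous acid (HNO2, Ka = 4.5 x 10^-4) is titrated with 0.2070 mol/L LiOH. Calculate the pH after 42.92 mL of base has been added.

12.73

n(acid) = 0.2401 x 0.02230 = 0.005354 mol; n(LiOH) added = 0.2070 x 0.04292 = 0.008884 mol.
Base is in excess by 0.008884 - 0.005354 = 0.003530 mol in a total volume of 0.06522 L.
[OH^-] = 0.003530/0.06522 = 0.05413 M, so pOH = 1.27 and pH = 14.00 - 1.27 = 12.73.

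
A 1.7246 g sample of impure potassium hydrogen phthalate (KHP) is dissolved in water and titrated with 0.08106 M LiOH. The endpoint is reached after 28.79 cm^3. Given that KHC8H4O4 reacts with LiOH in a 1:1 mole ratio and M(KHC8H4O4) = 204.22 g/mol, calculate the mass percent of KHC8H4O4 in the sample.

n(LiOH) = 0.08106 x 0.02879 = 0.002334 mol.
n(KHC8H4O4) = 0.002334 / 1 = 0.002334 mol.
mass of KHC8H4O4 = 0.002334 x 204.22 = 0.4766 g.
% purity = 0.4766 / 1.7246 x 100 = 27.6%.

27.6%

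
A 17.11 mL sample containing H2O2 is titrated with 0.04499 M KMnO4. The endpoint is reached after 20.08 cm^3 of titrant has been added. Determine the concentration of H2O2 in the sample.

n(KMnO4) = 0.04499 x 0.02008 = 0.0009034 mol.
From the balanced equation, 2 mol KMnO4 reacts with 5 mol H2O2, so n(H2O2) = 0.0009034 x 5/2 = 0.002258 mol.
[H2O2] = 0.002258 / 0.01711 L = 0.132 M.

0.132 M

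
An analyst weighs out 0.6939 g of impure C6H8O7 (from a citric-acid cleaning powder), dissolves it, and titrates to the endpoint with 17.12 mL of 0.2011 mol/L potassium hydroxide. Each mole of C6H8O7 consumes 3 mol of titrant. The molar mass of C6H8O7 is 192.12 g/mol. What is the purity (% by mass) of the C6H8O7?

n(KOH) = 0.2011 x 0.01712 = 0.003443 mol.
n(C6H8O7) = 0.003443 / 3 = 0.001148 mol.
mass of C6H8O7 = 0.001148 x 192.12 = 0.2205 g.
% purity = 0.2205 / 0.6939 x 100 = 31.8%.

31.8%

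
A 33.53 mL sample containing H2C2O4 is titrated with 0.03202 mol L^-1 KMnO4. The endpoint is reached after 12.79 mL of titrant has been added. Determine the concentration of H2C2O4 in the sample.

n(KMnO4) = 0.03202 x 0.01279 = 0.0004095 mol.
From the balanced equation, 2 mol KMnO4 reacts with 5 mol H2C2O4, so n(H2C2O4) = 0.0004095 x 5/2 = 0.001024 mol.
[H2C2O4] = 0.001024 / 0.03353 L = 0.0305 M.

0.0305 M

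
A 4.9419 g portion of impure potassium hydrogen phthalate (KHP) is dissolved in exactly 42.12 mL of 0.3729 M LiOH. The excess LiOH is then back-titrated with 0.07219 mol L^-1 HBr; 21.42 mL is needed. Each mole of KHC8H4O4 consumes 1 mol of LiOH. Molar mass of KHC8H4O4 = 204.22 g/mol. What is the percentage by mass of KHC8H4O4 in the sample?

58.5%

Total n(LiOH) added = 0.3729 x 0.04212 = 0.01571 mol.
n(HBr) used = 0.07219 x 0.02142 = 0.001546 mol, which equals the excess n(LiOH).
So n(LiOH) consumed by the sample = 0.01571 - 0.001546 = 0.01416 mol.
n(KHC8H4O4) = 0.01416 / 1 = 0.01416 mol.
mass KHC8H4O4 = 0.01416 x 204.22 = 2.892 g, so %KHC8H4O4 = 2.892/4.9419 x 100 = 58.5%.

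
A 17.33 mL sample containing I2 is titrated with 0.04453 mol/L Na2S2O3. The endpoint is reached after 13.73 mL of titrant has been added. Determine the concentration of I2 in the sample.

0.0176 M

n(Na2S2O3) = 0.04453 x 0.01373 = 0.0006114 mol.
From the balanced equation, 2 mol Na2S2O3 reacts with 1 mol I2, so n(I2) = 0.0006114 x 1/2 = 0.0003057 mol.
[I2] = 0.0003057 / 0.01733 L = 0.0176 M.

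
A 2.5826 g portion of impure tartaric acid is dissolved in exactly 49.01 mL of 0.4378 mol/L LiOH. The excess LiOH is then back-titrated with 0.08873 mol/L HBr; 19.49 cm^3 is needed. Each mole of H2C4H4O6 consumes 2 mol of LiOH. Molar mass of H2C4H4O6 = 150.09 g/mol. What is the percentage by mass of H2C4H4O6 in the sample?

Total n(LiOH) added = 0.4378 x 0.04901 = 0.02146 mol.
n(HBr) used = 0.08873 x 0.01949 = 0.001729 mol, which equals the excess n(LiOH).
So n(LiOH) consumed by the sample = 0.02146 - 0.001729 = 0.01973 mol.
n(H2C4H4O6) = 0.01973 / 2 = 0.009864 mol.
mass H2C4H4O6 = 0.009864 x 150.09 = 1.480 g, so %H2C4H4O6 = 1.480/2.5826 x 100 = 57.3%.

57.3%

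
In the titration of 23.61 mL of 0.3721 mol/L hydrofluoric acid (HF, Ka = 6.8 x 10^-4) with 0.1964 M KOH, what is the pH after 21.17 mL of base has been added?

Initial n(HF) = 0.3721 x 0.02361 = 0.008785 mol.
n(KOH) added = 0.1964 x 0.02117 = 0.004158 mol, converting that many moles of HF to F-.
Remaining n(HF) = 0.004627 mol; n(F-) = 0.004158 mol.
By Henderson-Hasselbalch, pH = pKa + log([A^-]/[HA]) = 3.17 + log(0.004158/0.004627) = 3.17 + (-0.05) = 3.12.

3.12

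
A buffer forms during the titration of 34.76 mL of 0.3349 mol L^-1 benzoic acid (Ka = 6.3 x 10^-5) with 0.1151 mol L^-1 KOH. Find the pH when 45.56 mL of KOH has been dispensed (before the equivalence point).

4.11

Initial n(C6H5COOH) = 0.3349 x 0.03476 = 0.01164 mol.
n(KOH) added = 0.1151 x 0.04556 = 0.005244 mol, converting that many moles of C6H5COOH to C6H5COO-.
Remaining n(C6H5COOH) = 0.006397 mol; n(C6H5COO-) = 0.005244 mol.
By Henderson-Hasselbalch, pH = pKa + log([A^-]/[HA]) = 4.20 + log(0.005244/0.006397) = 4.20 + (-0.09) = 4.11.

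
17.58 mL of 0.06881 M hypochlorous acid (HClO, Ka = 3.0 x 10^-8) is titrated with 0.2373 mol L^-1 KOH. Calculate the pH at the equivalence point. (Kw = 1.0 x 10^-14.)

n(HClO) = 0.06881 x 0.01758 = 0.001210 mol; V(KOH) at equivalence = 0.001210/0.2373 = 0.005098 L.
At equivalence all the acid is converted to ClO-; total volume = 0.01758 + 0.005098 = 0.02268 L, so [ClO-] = 0.001210/0.02268 = 0.05334 M.
Kb = Kw/Ka = 1.0e-14 / 3.0 x 10^-8 = 3.33e-7.
[OH^-] = sqrt(Kb x [ClO-]) = sqrt(3.33e-7 x 0.05334) = 0.000133 M.
pOH = 3.88, so pH = 14.00 - 3.88 = 10.12.

10.12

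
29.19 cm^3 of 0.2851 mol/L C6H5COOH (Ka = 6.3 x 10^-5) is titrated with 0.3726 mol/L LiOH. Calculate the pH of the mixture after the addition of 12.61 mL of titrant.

4.31

Initial n(C6H5COOH) = 0.2851 x 0.02919 = 0.008322 mol.
n(LiOH) added = 0.3726 x 0.01261 = 0.004698 mol, converting that many moles of C6H5COOH to C6H5COO-.
Remaining n(C6H5COOH) = 0.003624 mol; n(C6H5COO-) = 0.004698 mol.
By Henderson-Hasselbalch, pH = pKa + log([A^-]/[HA]) = 4.20 + log(0.004698/0.003624) = 4.20 + (+0.11) = 4.31.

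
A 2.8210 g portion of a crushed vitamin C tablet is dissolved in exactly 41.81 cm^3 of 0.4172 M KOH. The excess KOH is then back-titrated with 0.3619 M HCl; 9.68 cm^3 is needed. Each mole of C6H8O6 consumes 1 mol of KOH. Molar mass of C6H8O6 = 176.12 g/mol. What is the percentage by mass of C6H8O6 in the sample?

Total n(KOH) added = 0.4172 x 0.04181 = 0.01744 mol.
n(HCl) used = 0.3619 x 0.009680 = 0.003503 mol, which equals the excess n(KOH).
So n(KOH) consumed by the sample = 0.01744 - 0.003503 = 0.01394 mol.
n(C6H8O6) = 0.01394 / 1 = 0.01394 mol.
mass C6H8O6 = 0.01394 x 176.12 = 2.455 g, so %C6H8O6 = 2.455/2.8210 x 100 = 87.0%.

87.0%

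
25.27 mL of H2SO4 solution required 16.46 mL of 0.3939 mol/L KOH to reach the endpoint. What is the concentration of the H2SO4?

0.128 M

n(KOH) delivered = 0.3939 x 0.01646 = 0.006484 mol.
The reaction is 1 H2SO4 + 2 KOH, so n(H2SO4) = 0.006484 x 1/2 = 0.003242 mol.
[H2SO4] = 0.003242 mol / 0.02527 L = 0.128 M.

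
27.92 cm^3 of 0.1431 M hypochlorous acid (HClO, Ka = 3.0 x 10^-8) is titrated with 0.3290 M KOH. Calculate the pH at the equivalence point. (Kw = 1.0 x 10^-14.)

n(HClO) = 0.1431 x 0.02792 = 0.003995 mol; V(KOH) at equivalence = 0.003995/0.3290 = 0.01214 L.
At equivalence all the acid is converted to ClO-; total volume = 0.02792 + 0.01214 = 0.04006 L, so [ClO-] = 0.003995/0.04006 = 0.09972 M.
Kb = Kw/Ka = 1.0e-14 / 3.0 x 10^-8 = 3.33e-7.
[OH^-] = sqrt(Kb x [ClO-]) = sqrt(3.33e-7 x 0.09972) = 0.000182 M.
pOH = 3.74, so pH = 14.00 - 3.74 = 10.26.

10.26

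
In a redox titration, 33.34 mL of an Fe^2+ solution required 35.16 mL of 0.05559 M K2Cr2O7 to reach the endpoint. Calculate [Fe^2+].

n(K2Cr2O7) = 0.05559 x 0.03516 = 0.001955 mol.
From the balanced equation, 1 mol K2Cr2O7 reacts with 6 mol Fe^2+, so n(Fe^2+) = 0.001955 x 6/1 = 0.01173 mol.
[Fe^2+] = 0.01173 / 0.03334 L = 0.352 M.

0.352 M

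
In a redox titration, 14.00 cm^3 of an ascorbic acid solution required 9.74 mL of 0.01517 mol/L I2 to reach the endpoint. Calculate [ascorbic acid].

0.0106 M

n(I2) = 0.01517 x 0.009740 = 0.0001478 mol.
From the balanced equation, 1 mol I2 reacts with 1 mol ascorbic acid, so n(ascorbic acid) = 0.0001478 x 1/1 = 0.0001478 mol.
[ascorbic acid] = 0.0001478 / 0.01400 L = 0.0106 M.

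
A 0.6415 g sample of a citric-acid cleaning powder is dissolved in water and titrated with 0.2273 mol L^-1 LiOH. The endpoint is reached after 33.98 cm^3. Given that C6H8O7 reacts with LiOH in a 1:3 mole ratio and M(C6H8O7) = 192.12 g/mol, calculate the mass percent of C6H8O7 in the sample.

77.1%

n(LiOH) = 0.2273 x 0.03398 = 0.007724 mol.
n(C6H8O7) = 0.007724 / 3 = 0.002575 mol.
mass of C6H8O7 = 0.002575 x 192.12 = 0.4946 g.
% purity = 0.4946 / 0.6415 x 100 = 77.1%.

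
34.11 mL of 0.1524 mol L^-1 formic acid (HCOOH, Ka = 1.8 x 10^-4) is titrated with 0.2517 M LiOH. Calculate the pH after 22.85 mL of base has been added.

n(acid) = 0.1524 x 0.03411 = 0.005198 mol; n(LiOH) added = 0.2517 x 0.02285 = 0.005751 mol.
Base is in excess by 0.005751 - 0.005198 = 0.0005530 mol in a total volume of 0.05696 L.
[OH^-] = 0.0005530/0.05696 = 0.009708 M, so pOH = 2.01 and pH = 14.00 - 2.01 = 11.99.

11.99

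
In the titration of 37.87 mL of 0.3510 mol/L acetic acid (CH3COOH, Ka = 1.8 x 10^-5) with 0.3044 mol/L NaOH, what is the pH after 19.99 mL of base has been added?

4.67

Initial n(CH3COOH) = 0.3510 x 0.03787 = 0.01329 mol.
n(NaOH) added = 0.3044 x 0.01999 = 0.006085 mol, converting that many moles of CH3COOH to CH3COO-.
Remaining n(CH3COOH) = 0.007207 mol; n(CH3COO-) = 0.006085 mol.
By Henderson-Hasselbalch, pH = pKa + log([A^-]/[HA]) = 4.74 + log(0.006085/0.007207) = 4.74 + (-0.07) = 4.67.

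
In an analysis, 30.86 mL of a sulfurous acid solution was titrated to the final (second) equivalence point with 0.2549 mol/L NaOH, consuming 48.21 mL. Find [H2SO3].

n(NaOH) = 0.2549 x 0.04821 = 0.01229 mol.
At the final (second) equivalence point, 2 mol OH^- react per mol H2SO3, so n(H2SO3) = 0.01229 / 2 = 0.006144 mol.
[H2SO3] = 0.006144 / 0.03086 L = 0.199 M.

0.199 M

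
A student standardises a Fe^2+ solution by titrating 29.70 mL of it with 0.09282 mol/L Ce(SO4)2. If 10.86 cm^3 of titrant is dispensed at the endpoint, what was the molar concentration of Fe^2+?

n(Ce(SO4)2) = 0.09282 x 0.01086 = 0.001008 mol.
From the balanced equation, 1 mol Ce(SO4)2 reacts with 1 mol Fe^2+, so n(Fe^2+) = 0.001008 x 1/1 = 0.001008 mol.
[Fe^2+] = 0.001008 / 0.02970 L = 0.0339 M.

0.0339 M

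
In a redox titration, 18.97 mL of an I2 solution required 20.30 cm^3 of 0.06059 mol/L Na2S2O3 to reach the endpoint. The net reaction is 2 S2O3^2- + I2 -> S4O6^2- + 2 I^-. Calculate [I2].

n(Na2S2O3) = 0.06059 x 0.02030 = 0.001230 mol.
From the balanced equation, 2 mol Na2S2O3 reacts with 1 mol I2, so n(I2) = 0.001230 x 1/2 = 0.0006150 mol.
[I2] = 0.0006150 / 0.01897 L = 0.0324 M.

0.0324 M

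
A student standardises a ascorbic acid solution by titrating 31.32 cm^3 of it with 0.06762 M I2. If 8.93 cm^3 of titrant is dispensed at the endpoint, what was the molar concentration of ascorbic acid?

0.0193 M

n(I2) = 0.06762 x 0.008930 = 0.0006038 mol.
From the balanced equation, 1 mol I2 reacts with 1 mol ascorbic acid, so n(ascorbic acid) = 0.0006038 x 1/1 = 0.0006038 mol.
[ascorbic acid] = 0.0006038 / 0.03132 L = 0.0193 M.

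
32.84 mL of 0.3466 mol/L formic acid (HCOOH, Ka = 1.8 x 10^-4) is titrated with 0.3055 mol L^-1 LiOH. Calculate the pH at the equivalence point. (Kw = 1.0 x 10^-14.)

n(HCOOH) = 0.3466 x 0.03284 = 0.01138 mol; V(LiOH) at equivalence = 0.01138/0.3055 = 0.03726 L.
At equivalence all the acid is converted to HCOO-; total volume = 0.03284 + 0.03726 = 0.07010 L, so [HCOO-] = 0.01138/0.07010 = 0.1624 M.
Kb = Kw/Ka = 1.0e-14 / 1.8 x 10^-4 = 5.56e-11.
[OH^-] = sqrt(Kb x [HCOO-]) = sqrt(5.56e-11 x 0.1624) = 3.00e-6 M.
pOH = 5.52, so pH = 14.00 - 5.52 = 8.48.

8.48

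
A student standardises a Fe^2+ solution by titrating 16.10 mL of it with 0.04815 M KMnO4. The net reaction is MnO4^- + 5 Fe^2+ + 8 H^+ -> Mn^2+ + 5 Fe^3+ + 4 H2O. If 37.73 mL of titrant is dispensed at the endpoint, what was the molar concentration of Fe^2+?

n(KMnO4) = 0.04815 x 0.03773 = 0.001817 mol.
From the balanced equation, 1 mol KMnO4 reacts with 5 mol Fe^2+, so n(Fe^2+) = 0.001817 x 5/1 = 0.009083 mol.
[Fe^2+] = 0.009083 / 0.01610 L = 0.564 M.

0.564 M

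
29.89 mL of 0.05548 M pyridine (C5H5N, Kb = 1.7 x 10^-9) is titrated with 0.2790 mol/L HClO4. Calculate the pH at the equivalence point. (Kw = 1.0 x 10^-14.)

3.28

n(C5H5N) = 0.05548 x 0.02989 = 0.001658 mol; V(HClO4) at equivalence = 0.001658/0.2790 = 0.005944 L.
At equivalence the base is fully converted to C5H5NH+; total volume = 0.03583 L, so [C5H5NH+] = 0.001658/0.03583 = 0.04628 M.
Ka(C5H5NH+) = Kw/Kb = 1.0e-14 / 1.7 x 10^-9 = 5.88e-6.
[H^+] = sqrt(Ka x [C5H5NH+]) = sqrt(5.88e-6 x 0.04628) = 0.000522 M.
pH = -log(0.000522) = 3.28.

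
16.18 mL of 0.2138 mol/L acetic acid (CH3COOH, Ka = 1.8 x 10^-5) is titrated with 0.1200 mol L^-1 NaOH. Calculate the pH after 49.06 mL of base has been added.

12.57

n(acid) = 0.2138 x 0.01618 = 0.003459 mol; n(NaOH) added = 0.1200 x 0.04906 = 0.005887 mol.
Base is in excess by 0.005887 - 0.003459 = 0.002428 mol in a total volume of 0.06524 L.
[OH^-] = 0.002428/0.06524 = 0.03722 M, so pOH = 1.43 and pH = 14.00 - 1.43 = 12.57.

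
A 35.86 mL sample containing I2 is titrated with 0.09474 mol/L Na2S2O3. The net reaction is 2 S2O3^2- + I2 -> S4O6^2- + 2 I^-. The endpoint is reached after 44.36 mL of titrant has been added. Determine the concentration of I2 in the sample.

n(Na2S2O3) = 0.09474 x 0.04436 = 0.004203 mol.
From the balanced equation, 2 mol Na2S2O3 reacts with 1 mol I2, so n(I2) = 0.004203 x 1/2 = 0.002101 mol.
[I2] = 0.002101 / 0.03586 L = 0.0586 M.

0.0586 M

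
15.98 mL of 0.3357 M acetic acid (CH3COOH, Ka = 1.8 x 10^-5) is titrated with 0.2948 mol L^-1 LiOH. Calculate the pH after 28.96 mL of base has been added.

12.85

n(acid) = 0.3357 x 0.01598 = 0.005364 mol; n(LiOH) added = 0.2948 x 0.02896 = 0.008537 mol.
Base is in excess by 0.008537 - 0.005364 = 0.003173 mol in a total volume of 0.04494 L.
[OH^-] = 0.003173/0.04494 = 0.07060 M, so pOH = 1.15 and pH = 14.00 - 1.15 = 12.85.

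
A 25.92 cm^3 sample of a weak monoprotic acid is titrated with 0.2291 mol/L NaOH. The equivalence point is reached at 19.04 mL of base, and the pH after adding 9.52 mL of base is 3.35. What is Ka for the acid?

9.52 mL is half of the equivalence volume, so this is the half-equivalence point where [HA] = [A^-].
At half-equivalence pH = pKa, so pKa = 3.35.
Ka = 10^(-3.35) = 4.5 x 10^-4.

4.5 x 10^-4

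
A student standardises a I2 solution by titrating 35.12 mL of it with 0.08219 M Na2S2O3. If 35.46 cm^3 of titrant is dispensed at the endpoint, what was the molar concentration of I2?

0.0415 M

n(Na2S2O3) = 0.08219 x 0.03546 = 0.002914 mol.
From the balanced equation, 2 mol Na2S2O3 reacts with 1 mol I2, so n(I2) = 0.002914 x 1/2 = 0.001457 mol.
[I2] = 0.001457 / 0.03512 L = 0.0415 M.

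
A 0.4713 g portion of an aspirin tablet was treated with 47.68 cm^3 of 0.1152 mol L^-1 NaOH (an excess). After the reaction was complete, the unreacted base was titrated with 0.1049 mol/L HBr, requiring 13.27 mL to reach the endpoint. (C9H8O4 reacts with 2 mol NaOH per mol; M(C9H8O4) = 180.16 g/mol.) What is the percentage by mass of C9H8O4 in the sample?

78.4%

Total n(NaOH) added = 0.1152 x 0.04768 = 0.005493 mol.
n(HBr) used = 0.1049 x 0.01327 = 0.001392 mol, which equals the excess n(NaOH).
So n(NaOH) consumed by the sample = 0.005493 - 0.001392 = 0.004101 mol.
n(C9H8O4) = 0.004101 / 2 = 0.002050 mol.
mass C9H8O4 = 0.002050 x 180.16 = 0.3694 g, so %C9H8O4 = 0.3694/0.4713 x 100 = 78.4%.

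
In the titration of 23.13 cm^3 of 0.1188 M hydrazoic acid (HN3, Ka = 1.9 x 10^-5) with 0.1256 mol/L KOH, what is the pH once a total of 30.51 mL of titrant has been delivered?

12.31

n(acid) = 0.1188 x 0.02313 = 0.002748 mol; n(KOH) added = 0.1256 x 0.03051 = 0.003832 mol.
Base is in excess by 0.003832 - 0.002748 = 0.001084 mol in a total volume of 0.05364 L.
[OH^-] = 0.001084/0.05364 = 0.02021 M, so pOH = 1.69 and pH = 14.00 - 1.69 = 12.31.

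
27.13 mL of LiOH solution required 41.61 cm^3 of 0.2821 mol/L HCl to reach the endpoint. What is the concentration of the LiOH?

n(HCl) delivered = 0.2821 x 0.04161 = 0.01174 mol.
For a 1:1 reaction, n(LiOH) = 0.01174 mol.
[LiOH] = 0.01174 mol / 0.02713 L = 0.433 M.

0.433 M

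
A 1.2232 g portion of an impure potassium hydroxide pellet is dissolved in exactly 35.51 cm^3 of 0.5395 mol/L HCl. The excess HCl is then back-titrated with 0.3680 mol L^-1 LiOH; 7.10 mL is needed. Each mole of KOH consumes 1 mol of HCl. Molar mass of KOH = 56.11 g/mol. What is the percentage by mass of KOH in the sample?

75.9%

Total n(HCl) added = 0.5395 x 0.03551 = 0.01916 mol.
n(LiOH) used = 0.3680 x 0.007100 = 0.002613 mol, which equals the excess n(HCl).
So n(HCl) consumed by the sample = 0.01916 - 0.002613 = 0.01654 mol.
n(KOH) = 0.01654 / 1 = 0.01654 mol.
mass KOH = 0.01654 x 56.11 = 0.9283 g, so %KOH = 0.9283/1.2232 x 100 = 75.9%.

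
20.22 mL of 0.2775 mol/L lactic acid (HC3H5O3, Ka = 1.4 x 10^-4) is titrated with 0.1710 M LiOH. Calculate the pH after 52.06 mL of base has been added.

n(acid) = 0.2775 x 0.02022 = 0.005611 mol; n(LiOH) added = 0.1710 x 0.05206 = 0.008902 mol.
Base is in excess by 0.008902 - 0.005611 = 0.003291 mol in a total volume of 0.07228 L.
[OH^-] = 0.003291/0.07228 = 0.04553 M, so pOH = 1.34 and pH = 14.00 - 1.34 = 12.66.

12.66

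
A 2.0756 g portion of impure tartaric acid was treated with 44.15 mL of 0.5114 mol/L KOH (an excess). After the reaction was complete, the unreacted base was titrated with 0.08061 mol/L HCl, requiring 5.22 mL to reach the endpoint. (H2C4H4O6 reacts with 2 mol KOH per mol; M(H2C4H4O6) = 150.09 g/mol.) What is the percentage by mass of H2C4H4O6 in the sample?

Total n(KOH) added = 0.5114 x 0.04415 = 0.02258 mol.
n(HCl) used = 0.08061 x 0.005220 = 0.0004208 mol, which equals the excess n(KOH).
So n(KOH) consumed by the sample = 0.02258 - 0.0004208 = 0.02216 mol.
n(H2C4H4O6) = 0.02216 / 2 = 0.01108 mol.
mass H2C4H4O6 = 0.01108 x 150.09 = 1.663 g, so %H2C4H4O6 = 1.663/2.0756 x 100 = 80.1%.

80.1%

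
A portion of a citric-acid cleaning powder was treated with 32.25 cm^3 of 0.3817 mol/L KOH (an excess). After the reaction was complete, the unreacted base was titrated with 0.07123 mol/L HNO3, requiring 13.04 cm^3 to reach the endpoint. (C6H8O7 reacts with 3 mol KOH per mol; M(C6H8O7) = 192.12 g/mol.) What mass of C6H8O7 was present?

0.729 g

Total n(KOH) added = 0.3817 x 0.03225 = 0.01231 mol.
n(HNO3) used = 0.07123 x 0.01304 = 0.0009288 mol, which equals the excess n(KOH).
So n(KOH) consumed by the sample = 0.01231 - 0.0009288 = 0.01138 mol.
n(C6H8O7) = 0.01138 / 3 = 0.003794 mol.
mass = 0.003794 mol x 192.12 g/mol = 0.729 g.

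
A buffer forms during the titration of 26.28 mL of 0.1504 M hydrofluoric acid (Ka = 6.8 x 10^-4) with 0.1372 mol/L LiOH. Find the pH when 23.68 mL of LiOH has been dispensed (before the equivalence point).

3.83

Initial n(HF) = 0.1504 x 0.02628 = 0.003953 mol.
n(LiOH) added = 0.1372 x 0.02368 = 0.003249 mol, converting that many moles of HF to F-.
Remaining n(HF) = 0.0007036 mol; n(F-) = 0.003249 mol.
By Henderson-Hasselbalch, pH = pKa + log([A^-]/[HA]) = 3.17 + log(0.003249/0.0007036) = 3.17 + (+0.66) = 3.83.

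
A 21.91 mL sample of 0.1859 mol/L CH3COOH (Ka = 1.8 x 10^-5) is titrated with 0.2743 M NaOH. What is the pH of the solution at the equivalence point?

n(CH3COOH) = 0.1859 x 0.02191 = 0.004073 mol; V(NaOH) at equivalence = 0.004073/0.2743 = 0.01485 L.
At equivalence all the acid is converted to CH3COO-; total volume = 0.02191 + 0.01485 = 0.03676 L, so [CH3COO-] = 0.004073/0.03676 = 0.1108 M.
Kb = Kw/Ka = 1.0e-14 / 1.8 x 10^-5 = 5.56e-10.
[OH^-] = sqrt(Kb x [CH3COO-]) = sqrt(5.56e-10 x 0.1108) = 7.85e-6 M.
pOH = 5.11, so pH = 14.00 - 5.11 = 8.89.

8.89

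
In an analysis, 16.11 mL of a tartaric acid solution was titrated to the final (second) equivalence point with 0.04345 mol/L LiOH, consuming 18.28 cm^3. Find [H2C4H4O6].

0.0247 M

n(LiOH) = 0.04345 x 0.01828 = 0.0007943 mol.
At the final (second) equivalence point, 2 mol OH^- react per mol H2C4H4O6, so n(H2C4H4O6) = 0.0007943 / 2 = 0.0003971 mol.
[H2C4H4O6] = 0.0003971 / 0.01611 L = 0.0247 M.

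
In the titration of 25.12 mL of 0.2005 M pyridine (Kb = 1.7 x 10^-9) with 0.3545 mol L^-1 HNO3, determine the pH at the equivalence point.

n(C5H5N) = 0.2005 x 0.02512 = 0.005037 mol; V(HNO3) at equivalence = 0.005037/0.3545 = 0.01421 L.
At equivalence the base is fully converted to C5H5NH+; total volume = 0.03933 L, so [C5H5NH+] = 0.005037/0.03933 = 0.1281 M.
Ka(C5H5NH+) = Kw/Kb = 1.0e-14 / 1.7 x 10^-9 = 5.88e-6.
[H^+] = sqrt(Ka x [C5H5NH+]) = sqrt(5.88e-6 x 0.1281) = 0.000868 M.
pH = -log(0.000868) = 3.06.

3.06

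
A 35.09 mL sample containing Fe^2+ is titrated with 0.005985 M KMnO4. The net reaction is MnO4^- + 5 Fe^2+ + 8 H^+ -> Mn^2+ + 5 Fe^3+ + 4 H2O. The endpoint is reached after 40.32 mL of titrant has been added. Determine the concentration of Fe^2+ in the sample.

n(KMnO4) = 0.005985 x 0.04032 = 0.0002413 mol.
From the balanced equation, 1 mol KMnO4 reacts with 5 mol Fe^2+, so n(Fe^2+) = 0.0002413 x 5/1 = 0.001207 mol.
[Fe^2+] = 0.001207 / 0.03509 L = 0.0344 M.

0.0344 M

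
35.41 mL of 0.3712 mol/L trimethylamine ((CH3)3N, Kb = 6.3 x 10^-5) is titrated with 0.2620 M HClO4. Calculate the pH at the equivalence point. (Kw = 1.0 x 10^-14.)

n((CH3)3N) = 0.3712 x 0.03541 = 0.01314 mol; V(HClO4) at equivalence = 0.01314/0.2620 = 0.05017 L.
At equivalence the base is fully converted to (CH3)3NH+; total volume = 0.08558 L, so [(CH3)3NH+] = 0.01314/0.08558 = 0.1536 M.
Ka((CH3)3NH+) = Kw/Kb = 1.0e-14 / 6.3 x 10^-5 = 1.59e-10.
[H^+] = sqrt(Ka x [(CH3)3NH+]) = sqrt(1.59e-10 x 0.1536) = 4.94e-6 M.
pH = -log(4.94e-6) = 5.31.

5.31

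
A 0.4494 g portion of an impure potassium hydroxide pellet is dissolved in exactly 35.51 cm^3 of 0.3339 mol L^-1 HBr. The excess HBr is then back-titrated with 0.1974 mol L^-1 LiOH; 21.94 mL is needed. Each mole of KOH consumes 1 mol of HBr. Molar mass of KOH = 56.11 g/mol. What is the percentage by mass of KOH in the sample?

Total n(HBr) added = 0.3339 x 0.03551 = 0.01186 mol.
n(LiOH) used = 0.1974 x 0.02194 = 0.004331 mol, which equals the excess n(HBr).
So n(HBr) consumed by the sample = 0.01186 - 0.004331 = 0.007526 mol.
n(KOH) = 0.007526 / 1 = 0.007526 mol.
mass KOH = 0.007526 x 56.11 = 0.4223 g, so %KOH = 0.4223/0.4494 x 100 = 94.0%.

94.0%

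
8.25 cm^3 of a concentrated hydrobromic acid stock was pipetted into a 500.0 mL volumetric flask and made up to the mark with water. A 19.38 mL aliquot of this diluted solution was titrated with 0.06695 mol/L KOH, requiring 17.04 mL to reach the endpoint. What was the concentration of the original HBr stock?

3.57 M

n(KOH) = 0.06695 x 0.01704 = 0.001141 mol.
n(HBr) in the aliquot = 0.001141 mol.
[diluted HBr] = 0.001141 / 0.01938 = 0.05887 M.
Dilution factor = 500.0/8.250 = 60.61, so [stock] = 0.05887 x 60.61 = 3.57 M.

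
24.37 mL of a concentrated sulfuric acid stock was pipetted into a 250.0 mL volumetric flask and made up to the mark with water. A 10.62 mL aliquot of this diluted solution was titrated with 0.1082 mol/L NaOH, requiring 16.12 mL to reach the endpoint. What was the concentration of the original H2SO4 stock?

0.842 M

n(NaOH) = 0.1082 x 0.01612 = 0.001744 mol.
n(H2SO4) in the aliquot = 0.001744 x 1/2 = 0.0008721 mol.
[diluted H2SO4] = 0.0008721 / 0.01062 = 0.08212 M.
Dilution factor = 250.0/24.37 = 10.26, so [stock] = 0.08212 x 10.26 = 0.842 M.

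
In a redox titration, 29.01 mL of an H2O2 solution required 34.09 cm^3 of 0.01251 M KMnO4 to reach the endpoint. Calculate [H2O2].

n(KMnO4) = 0.01251 x 0.03409 = 0.0004265 mol.
From the balanced equation, 2 mol KMnO4 reacts with 5 mol H2O2, so n(H2O2) = 0.0004265 x 5/2 = 0.001066 mol.
[H2O2] = 0.001066 / 0.02901 L = 0.0368 M.

0.0368 M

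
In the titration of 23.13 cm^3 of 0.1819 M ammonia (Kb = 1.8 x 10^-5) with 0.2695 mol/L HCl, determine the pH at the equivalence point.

5.11

n(NH3) = 0.1819 x 0.02313 = 0.004207 mol; V(HCl) at equivalence = 0.004207/0.2695 = 0.01561 L.
At equivalence the base is fully converted to NH4+; total volume = 0.03874 L, so [NH4+] = 0.004207/0.03874 = 0.1086 M.
Ka(NH4+) = Kw/Kb = 1.0e-14 / 1.8 x 10^-5 = 5.56e-10.
[H^+] = sqrt(Ka x [NH4+]) = sqrt(5.56e-10 x 0.1086) = 7.77e-6 M.
pH = -log(7.77e-6) = 5.11.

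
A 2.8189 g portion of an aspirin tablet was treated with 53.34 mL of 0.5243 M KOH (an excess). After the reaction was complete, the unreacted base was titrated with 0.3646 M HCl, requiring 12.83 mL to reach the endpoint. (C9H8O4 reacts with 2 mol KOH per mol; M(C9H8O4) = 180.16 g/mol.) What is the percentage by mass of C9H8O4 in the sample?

Total n(KOH) added = 0.5243 x 0.05334 = 0.02797 mol.
n(HCl) used = 0.3646 x 0.01283 = 0.004678 mol, which equals the excess n(KOH).
So n(KOH) consumed by the sample = 0.02797 - 0.004678 = 0.02329 mol.
n(C9H8O4) = 0.02329 / 2 = 0.01164 mol.
mass C9H8O4 = 0.01164 x 180.16 = 2.098 g, so %C9H8O4 = 2.098/2.8189 x 100 = 74.4%.

74.4%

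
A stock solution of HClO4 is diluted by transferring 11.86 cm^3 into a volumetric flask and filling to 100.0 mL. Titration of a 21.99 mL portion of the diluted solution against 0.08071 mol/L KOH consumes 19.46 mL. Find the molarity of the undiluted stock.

0.602 M

n(KOH) = 0.08071 x 0.01946 = 0.001571 mol.
n(HClO4) in the aliquot = 0.001571 mol.
[diluted HClO4] = 0.001571 / 0.02199 = 0.07142 M.
Dilution factor = 100.0/11.86 = 8.432, so [stock] = 0.07142 x 8.432 = 0.602 M.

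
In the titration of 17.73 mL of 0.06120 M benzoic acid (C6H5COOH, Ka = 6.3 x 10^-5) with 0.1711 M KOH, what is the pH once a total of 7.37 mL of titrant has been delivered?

n(acid) = 0.06120 x 0.01773 = 0.001085 mol; n(KOH) added = 0.1711 x 0.007370 = 0.001261 mol.
Base is in excess by 0.001261 - 0.001085 = 0.0001759 mol in a total volume of 0.02510 L.
[OH^-] = 0.0001759/0.02510 = 0.007009 M, so pOH = 2.15 and pH = 14.00 - 2.15 = 11.85.

11.85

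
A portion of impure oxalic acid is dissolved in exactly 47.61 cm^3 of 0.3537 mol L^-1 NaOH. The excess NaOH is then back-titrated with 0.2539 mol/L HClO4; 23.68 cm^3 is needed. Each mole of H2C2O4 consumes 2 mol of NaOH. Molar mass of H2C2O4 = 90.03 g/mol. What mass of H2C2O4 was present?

Total n(NaOH) added = 0.3537 x 0.04761 = 0.01684 mol.
n(HClO4) used = 0.2539 x 0.02368 = 0.006012 mol, which equals the excess n(NaOH).
So n(NaOH) consumed by the sample = 0.01684 - 0.006012 = 0.01083 mol.
n(H2C2O4) = 0.01083 / 2 = 0.005414 mol.
mass = 0.005414 mol x 90.03 g/mol = 0.487 g.

0.487 g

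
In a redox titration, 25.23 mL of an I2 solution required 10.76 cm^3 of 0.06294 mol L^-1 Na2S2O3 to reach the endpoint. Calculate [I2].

0.0134 M

n(Na2S2O3) = 0.06294 x 0.01076 = 0.0006772 mol.
From the balanced equation, 2 mol Na2S2O3 reacts with 1 mol I2, so n(I2) = 0.0006772 x 1/2 = 0.0003386 mol.
[I2] = 0.0003386 / 0.02523 L = 0.0134 M.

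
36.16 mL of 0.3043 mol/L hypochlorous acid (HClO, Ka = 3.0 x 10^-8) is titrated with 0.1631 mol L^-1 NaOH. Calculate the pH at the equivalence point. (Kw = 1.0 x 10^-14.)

10.27

n(HClO) = 0.3043 x 0.03616 = 0.01100 mol; V(NaOH) at equivalence = 0.01100/0.1631 = 0.06746 L.
At equivalence all the acid is converted to ClO-; total volume = 0.03616 + 0.06746 = 0.1036 L, so [ClO-] = 0.01100/0.1036 = 0.1062 M.
Kb = Kw/Ka = 1.0e-14 / 3.0 x 10^-8 = 3.33e-7.
[OH^-] = sqrt(Kb x [ClO-]) = sqrt(3.33e-7 x 0.1062) = 0.000188 M.
pOH = 3.73, so pH = 14.00 - 3.73 = 10.27.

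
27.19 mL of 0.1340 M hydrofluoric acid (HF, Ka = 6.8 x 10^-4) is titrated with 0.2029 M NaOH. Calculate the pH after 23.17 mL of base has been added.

12.32

n(acid) = 0.1340 x 0.02719 = 0.003643 mol; n(NaOH) added = 0.2029 x 0.02317 = 0.004701 mol.
Base is in excess by 0.004701 - 0.003643 = 0.001058 mol in a total volume of 0.05036 L.
[OH^-] = 0.001058/0.05036 = 0.02100 M, so pOH = 1.68 and pH = 14.00 - 1.68 = 12.32.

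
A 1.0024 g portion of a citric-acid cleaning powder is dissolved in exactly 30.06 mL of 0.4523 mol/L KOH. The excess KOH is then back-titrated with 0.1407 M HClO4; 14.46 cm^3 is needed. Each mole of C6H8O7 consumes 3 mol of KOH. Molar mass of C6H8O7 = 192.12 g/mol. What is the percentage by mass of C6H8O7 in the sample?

73.9%

Total n(KOH) added = 0.4523 x 0.03006 = 0.01360 mol.
n(HClO4) used = 0.1407 x 0.01446 = 0.002035 mol, which equals the excess n(KOH).
So n(KOH) consumed by the sample = 0.01360 - 0.002035 = 0.01156 mol.
n(C6H8O7) = 0.01156 / 3 = 0.003854 mol.
mass C6H8O7 = 0.003854 x 192.12 = 0.7404 g, so %C6H8O7 = 0.7404/1.0024 x 100 = 73.9%.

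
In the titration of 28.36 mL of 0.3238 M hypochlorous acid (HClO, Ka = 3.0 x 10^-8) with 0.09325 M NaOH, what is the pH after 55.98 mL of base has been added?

Initial n(HClO) = 0.3238 x 0.02836 = 0.009183 mol.
n(NaOH) added = 0.09325 x 0.05598 = 0.005220 mol, converting that many moles of HClO to ClO-.
Remaining n(HClO) = 0.003963 mol; n(ClO-) = 0.005220 mol.
By Henderson-Hasselbalch, pH = pKa + log([A^-]/[HA]) = 7.52 + log(0.005220/0.003963) = 7.52 + (+0.12) = 7.64.

7.64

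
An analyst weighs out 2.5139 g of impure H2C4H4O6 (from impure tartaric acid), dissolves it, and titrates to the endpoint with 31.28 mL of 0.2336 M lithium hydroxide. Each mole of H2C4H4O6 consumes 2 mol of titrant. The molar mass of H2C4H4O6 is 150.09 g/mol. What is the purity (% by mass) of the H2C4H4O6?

n(LiOH) = 0.2336 x 0.03128 = 0.007307 mol.
n(H2C4H4O6) = 0.007307 / 2 = 0.003654 mol.
mass of H2C4H4O6 = 0.003654 x 150.09 = 0.5484 g.
% purity = 0.5484 / 2.5139 x 100 = 21.8%.

21.8%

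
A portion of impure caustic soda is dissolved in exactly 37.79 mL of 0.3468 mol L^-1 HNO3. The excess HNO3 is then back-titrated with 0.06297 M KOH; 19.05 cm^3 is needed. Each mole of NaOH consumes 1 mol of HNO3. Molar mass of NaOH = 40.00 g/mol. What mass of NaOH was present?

Total n(HNO3) added = 0.3468 x 0.03779 = 0.01311 mol.
n(KOH) used = 0.06297 x 0.01905 = 0.001200 mol, which equals the excess n(HNO3).
So n(HNO3) consumed by the sample = 0.01311 - 0.001200 = 0.01191 mol.
n(NaOH) = 0.01191 / 1 = 0.01191 mol.
mass = 0.01191 mol x 40.00 g/mol = 0.476 g.

0.476 g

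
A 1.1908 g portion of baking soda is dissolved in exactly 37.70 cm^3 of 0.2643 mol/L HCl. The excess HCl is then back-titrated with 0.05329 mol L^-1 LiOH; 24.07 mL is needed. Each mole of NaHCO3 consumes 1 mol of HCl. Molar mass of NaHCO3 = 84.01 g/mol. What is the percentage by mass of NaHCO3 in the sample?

Total n(HCl) added = 0.2643 x 0.03770 = 0.009964 mol.
n(LiOH) used = 0.05329 x 0.02407 = 0.001283 mol, which equals the excess n(HCl).
So n(HCl) consumed by the sample = 0.009964 - 0.001283 = 0.008681 mol.
n(NaHCO3) = 0.008681 / 1 = 0.008681 mol.
mass NaHCO3 = 0.008681 x 84.01 = 0.7293 g, so %NaHCO3 = 0.7293/1.1908 x 100 = 61.2%.

61.2%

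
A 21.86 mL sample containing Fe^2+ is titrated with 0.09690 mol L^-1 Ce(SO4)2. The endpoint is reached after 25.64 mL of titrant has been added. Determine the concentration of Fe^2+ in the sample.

n(Ce(SO4)2) = 0.09690 x 0.02564 = 0.002485 mol.
From the balanced equation, 1 mol Ce(SO4)2 reacts with 1 mol Fe^2+, so n(Fe^2+) = 0.002485 x 1/1 = 0.002485 mol.
[Fe^2+] = 0.002485 / 0.02186 L = 0.114 M.

0.114 M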